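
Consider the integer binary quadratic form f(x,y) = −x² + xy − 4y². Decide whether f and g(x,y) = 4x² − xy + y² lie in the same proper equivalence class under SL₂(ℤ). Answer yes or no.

D₁ = -15, D₂ = -15
f is negative-definite; reduce −f:
−f: translate: b→1 (≡-1 mod 2), so (1,-1,4)→(1,1,4)
−f: reduced (well bottom): (1,1,4) with a≤c, −a<b≤a
flip sign back: reduced form of f is (-1,-1,-4)
g: flip: (4,-1,1)→(1,1,4)
g: reduced (well bottom): (1,1,4) with a≤c, −a<b≤a
reduced forms (-1, -1, -4) vs (1, 1, 4) ⇒ inequivalent

no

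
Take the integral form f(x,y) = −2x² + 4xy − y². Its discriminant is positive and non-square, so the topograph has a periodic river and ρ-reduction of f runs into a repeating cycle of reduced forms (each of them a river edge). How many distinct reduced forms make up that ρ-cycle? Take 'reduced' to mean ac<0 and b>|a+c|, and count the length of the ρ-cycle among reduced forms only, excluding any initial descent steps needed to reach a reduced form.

D = 8, ⌊√D⌋ = 2
descent: ρ → (-1,2,1)  [lands on river]
river: ρ → (1,2,-1)
ρ-cycle length = 2 (tail of 1 descent step not counted)

2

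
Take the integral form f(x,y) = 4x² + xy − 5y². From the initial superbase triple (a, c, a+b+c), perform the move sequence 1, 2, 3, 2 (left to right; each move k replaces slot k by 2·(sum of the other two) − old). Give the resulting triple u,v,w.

start (4,-5,0) = (f(1,0),f(0,1),f(1,1))
replace slot 1: 2·((-5)+0) − 4 = -14 → (-14,-5,0)
replace slot 2: 2·((-14)+0) − (-5) = -23 → (-14,-23,0)
replace slot 3: 2·((-14)+(-23)) − 0 = -74 → (-14,-23,-74)
replace slot 2: 2·((-14)+(-74)) − (-23) = -153 → (-14,-153,-74)

-14,-153,-74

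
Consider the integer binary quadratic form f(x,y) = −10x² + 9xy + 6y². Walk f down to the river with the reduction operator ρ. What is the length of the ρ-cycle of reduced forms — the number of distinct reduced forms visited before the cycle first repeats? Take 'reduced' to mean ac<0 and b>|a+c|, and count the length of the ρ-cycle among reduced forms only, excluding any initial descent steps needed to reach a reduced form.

D = 321, ⌊√D⌋ = 17
river: ρ → (6,15,-4)
river: ρ → (-4,17,2)
river: ρ → (2,15,-12)
river: ρ → (-12,9,5)
river: ρ → (5,11,-10)
river: ρ → (-10,9,6)
ρ-cycle length = 6 (tail of 0 descent steps not counted)

6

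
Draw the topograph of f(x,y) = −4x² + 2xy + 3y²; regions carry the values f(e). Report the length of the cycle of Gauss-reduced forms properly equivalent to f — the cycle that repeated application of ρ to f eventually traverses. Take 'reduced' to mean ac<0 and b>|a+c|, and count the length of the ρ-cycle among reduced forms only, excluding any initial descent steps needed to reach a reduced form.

D = 52, ⌊√D⌋ = 7
river: ρ → (3,4,-3)
river: ρ → (-3,2,4)
river: ρ → (4,6,-1)
river: ρ → (-1,6,4)
river: ρ → (4,2,-3)
river: ρ → (-3,4,3)
river: ρ → (3,2,-4)
river: ρ → (-4,6,1)
river: ρ → (1,6,-4)
river: ρ → (-4,2,3)
ρ-cycle length = 10 (tail of 0 descent steps not counted)

10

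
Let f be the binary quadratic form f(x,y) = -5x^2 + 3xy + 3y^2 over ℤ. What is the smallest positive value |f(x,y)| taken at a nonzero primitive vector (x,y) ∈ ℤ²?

river: ρ → (3,3,-5)
river: ρ → (-5,7,1)
river: ρ → (1,7,-5)
river: ρ → (-5,3,3)
closes: descent 0, river 4
min |a| on river = 1

1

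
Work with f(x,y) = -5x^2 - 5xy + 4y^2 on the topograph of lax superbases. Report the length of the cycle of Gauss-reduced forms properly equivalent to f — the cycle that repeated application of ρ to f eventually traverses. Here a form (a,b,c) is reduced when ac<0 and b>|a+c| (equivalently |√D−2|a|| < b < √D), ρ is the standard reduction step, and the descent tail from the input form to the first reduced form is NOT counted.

D = 105, ⌊√D⌋ = 10
descent: ρ → (4,5,-5)  [lands on river]
river: ρ → (-5,5,4)
river: ρ → (4,3,-6)
river: ρ → (-6,9,1)
river: ρ → (1,9,-6)
river: ρ → (-6,3,4)
ρ-cycle length = 6 (tail of 1 descent step not counted)

6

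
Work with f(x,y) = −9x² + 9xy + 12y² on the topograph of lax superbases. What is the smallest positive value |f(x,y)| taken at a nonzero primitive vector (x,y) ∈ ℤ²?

river: ρ → (12,15,-6)
river: ρ → (-6,21,3)
river: ρ → (3,21,-6)
river: ρ → (-6,15,12)
river: ρ → (12,9,-9)
river: ρ → (-9,9,12)
closes: descent 0, river 6
min |a| on river = 3

3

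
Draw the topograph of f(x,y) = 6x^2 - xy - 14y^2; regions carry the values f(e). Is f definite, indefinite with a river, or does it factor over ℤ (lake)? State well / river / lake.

D = b²−4ac = (-1)² − 4·6·(-14) = 337
D > 0 non-square ⇒ indefinite ⇒ periodic river

river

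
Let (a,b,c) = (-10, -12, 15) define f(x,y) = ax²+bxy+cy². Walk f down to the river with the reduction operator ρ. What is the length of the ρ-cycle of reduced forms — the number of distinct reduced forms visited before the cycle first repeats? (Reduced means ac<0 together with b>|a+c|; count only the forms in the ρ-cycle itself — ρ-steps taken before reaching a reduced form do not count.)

D = 744, ⌊√D⌋ = 27
descent: ρ → (15,12,-10)  [lands on river]
river: ρ → (-10,8,17)
river: ρ → (17,26,-1)
river: ρ → (-1,26,17)
river: ρ → (17,8,-10)
river: ρ → (-10,12,15)
river: ρ → (15,18,-7)
river: ρ → (-7,24,6)
river: ρ → (6,24,-7)
river: ρ → (-7,18,15)
ρ-cycle length = 10 (tail of 1 descent step not counted)

10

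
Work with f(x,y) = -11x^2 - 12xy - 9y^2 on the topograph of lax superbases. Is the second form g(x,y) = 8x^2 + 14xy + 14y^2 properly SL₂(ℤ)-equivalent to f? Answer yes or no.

D₁ = -252, D₂ = -252
f is negative-definite; reduce −f:
−f: translate: b→-10 (≡12 mod 22), so (11,12,9)→(11,-10,8)
−f: flip: (11,-10,8)→(8,10,11)
−f: translate: b→-6 (≡10 mod 16), so (8,10,11)→(8,-6,9)
−f: reduced (well bottom): (8,-6,9) with a≤c, −a<b≤a
flip sign back: reduced form of f is (-8,6,-9)
g: translate: b→-2 (≡14 mod 16), so (8,14,14)→(8,-2,8)
g: flip: (8,-2,8)→(8,2,8)
g: reduced (well bottom): (8,2,8) with a≤c, −a<b≤a
reduced forms (-8, 6, -9) vs (8, 2, 8) ⇒ inequivalent

no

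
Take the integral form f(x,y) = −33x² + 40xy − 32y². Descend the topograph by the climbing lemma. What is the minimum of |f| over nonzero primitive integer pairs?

translate: b→26 (≡-40 mod 66), so (33,-40,32)→(33,26,25)
flip: (33,26,25)→(25,-26,33)
translate: b→24 (≡-26 mod 50), so (25,-26,33)→(25,24,32)
reduced (well bottom): (25,24,32) with a≤c, −a<b≤a
well minimum |f| = |-25| = 25 (negative-definite)

25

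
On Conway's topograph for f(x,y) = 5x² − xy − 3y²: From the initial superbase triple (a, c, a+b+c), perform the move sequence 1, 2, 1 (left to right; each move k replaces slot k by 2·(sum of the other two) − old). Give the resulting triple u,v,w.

start (5,-3,1) = (f(1,0),f(0,1),f(1,1))
replace slot 1: 2·((-3)+1) − 5 = -9 → (-9,-3,1)
replace slot 2: 2·((-9)+1) − (-3) = -13 → (-9,-13,1)
replace slot 1: 2·((-13)+1) − (-9) = -15 → (-15,-13,1)

-15,-13,1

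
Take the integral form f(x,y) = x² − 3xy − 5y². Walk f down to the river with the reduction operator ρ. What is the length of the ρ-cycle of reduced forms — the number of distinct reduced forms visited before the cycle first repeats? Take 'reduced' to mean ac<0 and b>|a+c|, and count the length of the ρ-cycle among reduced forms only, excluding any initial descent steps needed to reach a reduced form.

D = 29, ⌊√D⌋ = 5
descent: ρ → (-5,3,1)
descent: ρ → (1,5,-1)  [lands on river]
river: ρ → (-1,5,1)
ρ-cycle length = 2 (tail of 2 descent steps not counted)

2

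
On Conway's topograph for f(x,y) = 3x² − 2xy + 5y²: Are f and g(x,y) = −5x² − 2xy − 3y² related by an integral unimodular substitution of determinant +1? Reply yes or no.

D₁ = -56, D₂ = -56
f: reduced (well bottom): (3,-2,5) with a≤c, −a<b≤a
g is negative-definite; reduce −g:
−g: flip: (5,2,3)→(3,-2,5)
−g: reduced (well bottom): (3,-2,5) with a≤c, −a<b≤a
flip sign back: reduced form of g is (-3,2,-5)
reduced forms (3, -2, 5) vs (-3, 2, -5) ⇒ inequivalent

no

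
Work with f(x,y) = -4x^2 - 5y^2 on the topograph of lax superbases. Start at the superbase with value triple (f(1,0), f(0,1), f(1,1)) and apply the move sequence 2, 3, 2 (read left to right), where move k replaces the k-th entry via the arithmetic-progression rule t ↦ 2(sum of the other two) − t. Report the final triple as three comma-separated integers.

start (-4,-5,-9) = (f(1,0),f(0,1),f(1,1))
replace slot 2: 2·((-4)+(-9)) − (-5) = -21 → (-4,-21,-9)
replace slot 3: 2·((-4)+(-21)) − (-9) = -41 → (-4,-21,-41)
replace slot 2: 2·((-4)+(-41)) − (-21) = -69 → (-4,-69,-41)

-4,-69,-41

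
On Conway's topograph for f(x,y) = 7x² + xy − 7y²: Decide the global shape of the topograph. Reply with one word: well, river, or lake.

D = b²−4ac = 1² − 4·7·(-7) = 197
D > 0 non-square ⇒ indefinite ⇒ periodic river

river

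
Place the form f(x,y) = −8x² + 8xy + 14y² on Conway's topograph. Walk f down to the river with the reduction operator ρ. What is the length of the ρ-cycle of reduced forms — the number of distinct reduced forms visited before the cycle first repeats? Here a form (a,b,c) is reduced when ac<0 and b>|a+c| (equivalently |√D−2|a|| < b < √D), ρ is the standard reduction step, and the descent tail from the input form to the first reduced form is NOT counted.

D = 512, ⌊√D⌋ = 22
river: ρ → (14,20,-2)
river: ρ → (-2,20,14)
river: ρ → (14,8,-8)
river: ρ → (-8,8,14)
ρ-cycle length = 4 (tail of 0 descent steps not counted)

4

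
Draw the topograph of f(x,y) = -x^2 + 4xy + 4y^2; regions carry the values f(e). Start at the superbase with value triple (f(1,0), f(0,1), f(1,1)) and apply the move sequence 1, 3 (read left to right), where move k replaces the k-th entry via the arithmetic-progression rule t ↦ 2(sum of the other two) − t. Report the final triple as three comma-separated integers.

start (-1,4,7) = (f(1,0),f(0,1),f(1,1))
replace slot 1: 2·(4+7) − (-1) = 23 → (23,4,7)
replace slot 3: 2·(23+4) − 7 = 47 → (23,4,47)

23,4,47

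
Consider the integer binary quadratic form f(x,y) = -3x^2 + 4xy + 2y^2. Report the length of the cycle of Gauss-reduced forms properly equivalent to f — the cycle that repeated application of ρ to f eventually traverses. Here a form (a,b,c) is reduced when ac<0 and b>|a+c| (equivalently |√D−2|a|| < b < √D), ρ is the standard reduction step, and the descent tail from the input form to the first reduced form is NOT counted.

D = 40, ⌊√D⌋ = 6
river: ρ → (2,4,-3)
river: ρ → (-3,2,3)
river: ρ → (3,4,-2)
river: ρ → (-2,4,3)
river: ρ → (3,2,-3)
river: ρ → (-3,4,2)
ρ-cycle length = 6 (tail of 0 descent steps not counted)

6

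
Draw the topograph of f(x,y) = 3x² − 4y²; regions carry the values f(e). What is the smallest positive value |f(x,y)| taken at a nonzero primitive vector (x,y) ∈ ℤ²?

descent: ρ → (-4,0,3)
descent: ρ → (3,6,-1)  [lands on river]
river: ρ → (-1,6,3)
closes: descent 2, river 2
min |a| on river = 1

1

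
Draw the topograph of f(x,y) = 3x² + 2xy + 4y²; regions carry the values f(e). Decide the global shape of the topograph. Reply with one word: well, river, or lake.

D = b²−4ac = 2² − 4·3·4 = -44
D < 0 ⇒ definite ⇒ every region one sign ⇒ single well

well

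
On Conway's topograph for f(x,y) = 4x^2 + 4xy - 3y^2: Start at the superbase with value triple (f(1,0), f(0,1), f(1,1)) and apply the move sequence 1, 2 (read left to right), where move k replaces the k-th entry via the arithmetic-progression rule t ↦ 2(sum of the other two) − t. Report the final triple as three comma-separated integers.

start (4,-3,5) = (f(1,0),f(0,1),f(1,1))
replace slot 1: 2·((-3)+5) − 4 = 0 → (0,-3,5)
replace slot 2: 2·(0+5) − (-3) = 13 → (0,13,5)

0,13,5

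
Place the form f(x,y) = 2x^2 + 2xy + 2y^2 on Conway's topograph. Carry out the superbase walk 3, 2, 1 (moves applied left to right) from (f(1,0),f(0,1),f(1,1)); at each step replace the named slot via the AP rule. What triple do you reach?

start (2,2,6) = (f(1,0),f(0,1),f(1,1))
replace slot 3: 2·(2+2) − 6 = 2 → (2,2,2)
replace slot 2: 2·(2+2) − 2 = 6 → (2,6,2)
replace slot 1: 2·(6+2) − 2 = 14 → (14,6,2)

14,6,2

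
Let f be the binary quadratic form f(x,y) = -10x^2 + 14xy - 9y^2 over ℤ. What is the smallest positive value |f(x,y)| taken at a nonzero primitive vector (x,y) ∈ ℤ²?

translate: b→6 (≡-14 mod 20), so (10,-14,9)→(10,6,5)
flip: (10,6,5)→(5,-6,10)
translate: b→4 (≡-6 mod 10), so (5,-6,10)→(5,4,9)
reduced (well bottom): (5,4,9) with a≤c, −a<b≤a
well minimum |f| = |-5| = 5 (negative-definite)

5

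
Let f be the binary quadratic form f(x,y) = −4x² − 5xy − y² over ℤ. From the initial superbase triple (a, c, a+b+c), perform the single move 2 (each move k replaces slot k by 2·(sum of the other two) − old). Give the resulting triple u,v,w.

start (-4,-1,-10) = (f(1,0),f(0,1),f(1,1))
replace slot 2: 2·((-4)+(-10)) − (-1) = -27 → (-4,-27,-10)

-4,-27,-10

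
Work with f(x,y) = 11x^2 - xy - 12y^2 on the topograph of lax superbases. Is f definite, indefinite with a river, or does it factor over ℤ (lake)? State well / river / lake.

D = b²−4ac = (-1)² − 4·11·(-12) = 529
D = 23² is a perfect square ⇒ form factors over ℤ ⇒ lakes

lake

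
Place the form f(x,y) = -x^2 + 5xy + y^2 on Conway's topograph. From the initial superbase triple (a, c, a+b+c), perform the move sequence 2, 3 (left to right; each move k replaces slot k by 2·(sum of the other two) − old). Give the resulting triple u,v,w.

start (-1,1,5) = (f(1,0),f(0,1),f(1,1))
replace slot 2: 2·((-1)+5) − 1 = 7 → (-1,7,5)
replace slot 3: 2·((-1)+7) − 5 = 7 → (-1,7,7)

-1,7,7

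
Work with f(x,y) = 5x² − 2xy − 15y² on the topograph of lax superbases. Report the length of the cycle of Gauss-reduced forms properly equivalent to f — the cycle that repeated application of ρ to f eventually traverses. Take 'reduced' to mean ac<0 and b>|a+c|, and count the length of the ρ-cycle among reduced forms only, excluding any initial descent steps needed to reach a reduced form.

D = 304, ⌊√D⌋ = 17
descent: ρ → (-15,2,5)
descent: ρ → (5,8,-12)  [lands on river]
river: ρ → (-12,16,1)
river: ρ → (1,16,-12)
river: ρ → (-12,8,5)
river: ρ → (5,12,-8)
river: ρ → (-8,4,9)
river: ρ → (9,14,-3)
river: ρ → (-3,16,4)
river: ρ → (4,16,-3)
river: ρ → (-3,14,9)
river: ρ → (9,4,-8)
river: ρ → (-8,12,5)
ρ-cycle length = 12 (tail of 2 descent steps not counted)

12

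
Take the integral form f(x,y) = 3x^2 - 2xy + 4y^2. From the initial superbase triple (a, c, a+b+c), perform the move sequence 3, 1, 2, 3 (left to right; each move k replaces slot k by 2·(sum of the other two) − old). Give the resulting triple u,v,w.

start (3,4,5) = (f(1,0),f(0,1),f(1,1))
replace slot 3: 2·(3+4) − 5 = 9 → (3,4,9)
replace slot 1: 2·(4+9) − 3 = 23 → (23,4,9)
replace slot 2: 2·(23+9) − 4 = 60 → (23,60,9)
replace slot 3: 2·(23+60) − 9 = 157 → (23,60,157)

23,60,157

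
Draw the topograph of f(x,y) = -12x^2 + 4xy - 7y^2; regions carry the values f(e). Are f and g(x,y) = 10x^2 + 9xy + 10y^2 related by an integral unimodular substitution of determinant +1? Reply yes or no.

D₁ = -320, D₂ = -319
discriminants differ ⇒ not SL₂(ℤ)-equivalent

no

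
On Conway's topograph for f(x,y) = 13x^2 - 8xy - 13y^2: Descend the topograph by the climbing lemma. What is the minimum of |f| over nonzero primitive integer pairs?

descent: ρ → (-13,8,13)  [lands on river]
river: ρ → (13,18,-8)
river: ρ → (-8,14,17)
river: ρ → (17,20,-5)
river: ρ → (-5,20,17)
river: ρ → (17,14,-8)
river: ρ → (-8,18,13)
river: ρ → (13,8,-13)
river: ρ → (-13,18,8)
river: ρ → (8,14,-17)
river: ρ → (-17,20,5)
river: ρ → (5,20,-17)
river: ρ → (-17,14,8)
river: ρ → (8,18,-13)
closes: descent 1, river 14
min |a| on river = 5

5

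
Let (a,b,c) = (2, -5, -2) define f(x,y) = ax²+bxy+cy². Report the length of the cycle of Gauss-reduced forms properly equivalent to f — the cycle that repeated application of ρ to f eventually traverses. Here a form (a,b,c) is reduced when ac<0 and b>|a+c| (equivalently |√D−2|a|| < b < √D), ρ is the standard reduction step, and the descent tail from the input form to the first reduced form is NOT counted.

D = 41, ⌊√D⌋ = 6
descent: ρ → (-2,5,2)  [lands on river]
river: ρ → (2,3,-4)
river: ρ → (-4,5,1)
river: ρ → (1,5,-4)
river: ρ → (-4,3,2)
river: ρ → (2,5,-2)
river: ρ → (-2,3,4)
river: ρ → (4,5,-1)
river: ρ → (-1,5,4)
river: ρ → (4,3,-2)
ρ-cycle length = 10 (tail of 1 descent step not counted)

10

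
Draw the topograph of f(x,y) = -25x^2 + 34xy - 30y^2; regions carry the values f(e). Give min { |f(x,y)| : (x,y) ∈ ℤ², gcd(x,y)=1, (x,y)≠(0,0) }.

translate: b→16 (≡-34 mod 50), so (25,-34,30)→(25,16,21)
flip: (25,16,21)→(21,-16,25)
reduced (well bottom): (21,-16,25) with a≤c, −a<b≤a
well minimum |f| = |-21| = 21 (negative-definite)

21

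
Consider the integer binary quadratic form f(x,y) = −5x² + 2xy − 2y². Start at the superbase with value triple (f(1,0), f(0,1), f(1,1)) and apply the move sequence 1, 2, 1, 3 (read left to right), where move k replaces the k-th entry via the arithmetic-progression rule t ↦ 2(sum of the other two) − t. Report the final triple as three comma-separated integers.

start (-5,-2,-5) = (f(1,0),f(0,1),f(1,1))
replace slot 1: 2·((-2)+(-5)) − (-5) = -9 → (-9,-2,-5)
replace slot 2: 2·((-9)+(-5)) − (-2) = -26 → (-9,-26,-5)
replace slot 1: 2·((-26)+(-5)) − (-9) = -53 → (-53,-26,-5)
replace slot 3: 2·((-53)+(-26)) − (-5) = -153 → (-53,-26,-153)

-53,-26,-153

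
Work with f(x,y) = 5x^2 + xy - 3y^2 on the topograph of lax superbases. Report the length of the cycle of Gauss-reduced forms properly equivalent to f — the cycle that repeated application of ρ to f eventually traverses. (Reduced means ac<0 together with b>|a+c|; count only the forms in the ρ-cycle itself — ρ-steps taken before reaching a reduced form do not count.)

D = 61, ⌊√D⌋ = 7
descent: ρ → (-3,5,3)  [lands on river]
river: ρ → (3,7,-1)
river: ρ → (-1,7,3)
river: ρ → (3,5,-3)
river: ρ → (-3,7,1)
river: ρ → (1,7,-3)
ρ-cycle length = 6 (tail of 1 descent step not counted)

6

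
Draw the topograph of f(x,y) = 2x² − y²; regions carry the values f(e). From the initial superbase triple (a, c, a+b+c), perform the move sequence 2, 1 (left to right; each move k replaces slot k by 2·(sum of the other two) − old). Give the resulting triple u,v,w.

start (2,-1,1) = (f(1,0),f(0,1),f(1,1))
replace slot 2: 2·(2+1) − (-1) = 7 → (2,7,1)
replace slot 1: 2·(7+1) − 2 = 14 → (14,7,1)

14,7,1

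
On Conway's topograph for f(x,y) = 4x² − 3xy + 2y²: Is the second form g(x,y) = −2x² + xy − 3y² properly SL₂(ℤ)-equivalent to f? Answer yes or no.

D₁ = -23, D₂ = -23
f: flip: (4,-3,2)→(2,3,4)
f: translate: b→-1 (≡3 mod 4), so (2,3,4)→(2,-1,3)
f: reduced (well bottom): (2,-1,3) with a≤c, −a<b≤a
g is negative-definite; reduce −g:
−g: reduced (well bottom): (2,-1,3) with a≤c, −a<b≤a
flip sign back: reduced form of g is (-2,1,-3)
reduced forms (2, -1, 3) vs (-2, 1, -3) ⇒ inequivalent

no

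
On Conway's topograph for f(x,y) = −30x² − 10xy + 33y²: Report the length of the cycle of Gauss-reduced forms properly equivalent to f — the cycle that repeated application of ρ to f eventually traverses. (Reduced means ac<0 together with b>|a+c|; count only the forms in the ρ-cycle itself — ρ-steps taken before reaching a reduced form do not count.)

D = 4060, ⌊√D⌋ = 63
descent: ρ → (33,10,-30)  [lands on river]
river: ρ → (-30,50,13)
river: ρ → (13,54,-22)
river: ρ → (-22,34,33)
river: ρ → (33,32,-23)
river: ρ → (-23,60,5)
river: ρ → (5,60,-23)
river: ρ → (-23,32,33)
river: ρ → (33,34,-22)
river: ρ → (-22,54,13)
river: ρ → (13,50,-30)
river: ρ → (-30,10,33)
river: ρ → (33,56,-7)
river: ρ → (-7,56,33)
ρ-cycle length = 14 (tail of 1 descent step not counted)

14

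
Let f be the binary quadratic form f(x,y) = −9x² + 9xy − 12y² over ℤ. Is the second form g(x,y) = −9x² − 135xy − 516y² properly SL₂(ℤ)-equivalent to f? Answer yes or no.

D₁ = -351, D₂ = -351
f is negative-definite; reduce −f:
−f: translate: b→9 (≡-9 mod 18), so (9,-9,12)→(9,9,12)
−f: reduced (well bottom): (9,9,12) with a≤c, −a<b≤a
flip sign back: reduced form of f is (-9,-9,-12)
g is negative-definite; reduce −g:
−g: translate: b→9 (≡135 mod 18), so (9,135,516)→(9,9,12)
−g: reduced (well bottom): (9,9,12) with a≤c, −a<b≤a
flip sign back: reduced form of g is (-9,-9,-12)
reduced forms (-9, -9, -12) vs (-9, -9, -12) ⇒ equivalent

yes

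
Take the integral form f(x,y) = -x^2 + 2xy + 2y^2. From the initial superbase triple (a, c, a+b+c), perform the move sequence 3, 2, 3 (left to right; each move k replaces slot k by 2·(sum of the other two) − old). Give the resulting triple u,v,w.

start (-1,2,3) = (f(1,0),f(0,1),f(1,1))
replace slot 3: 2·((-1)+2) − 3 = -1 → (-1,2,-1)
replace slot 2: 2·((-1)+(-1)) − 2 = -6 → (-1,-6,-1)
replace slot 3: 2·((-1)+(-6)) − (-1) = -13 → (-1,-6,-13)

-1,-6,-13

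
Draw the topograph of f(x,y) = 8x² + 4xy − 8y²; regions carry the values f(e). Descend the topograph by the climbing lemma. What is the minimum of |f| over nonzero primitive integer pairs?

river: ρ → (-8,12,4)
river: ρ → (4,12,-8)
river: ρ → (-8,4,8)
river: ρ → (8,12,-4)
river: ρ → (-4,12,8)
river: ρ → (8,4,-8)
closes: descent 0, river 6
min |a| on river = 4

4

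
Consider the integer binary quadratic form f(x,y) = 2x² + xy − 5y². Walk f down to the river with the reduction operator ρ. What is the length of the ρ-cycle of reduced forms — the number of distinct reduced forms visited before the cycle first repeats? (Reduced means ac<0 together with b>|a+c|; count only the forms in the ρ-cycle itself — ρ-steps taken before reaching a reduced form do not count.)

D = 41, ⌊√D⌋ = 6
descent: ρ → (-5,-1,2)
descent: ρ → (2,5,-2)  [lands on river]
river: ρ → (-2,3,4)
river: ρ → (4,5,-1)
river: ρ → (-1,5,4)
river: ρ → (4,3,-2)
river: ρ → (-2,5,2)
river: ρ → (2,3,-4)
river: ρ → (-4,5,1)
river: ρ → (1,5,-4)
river: ρ → (-4,3,2)
ρ-cycle length = 10 (tail of 2 descent steps not counted)

10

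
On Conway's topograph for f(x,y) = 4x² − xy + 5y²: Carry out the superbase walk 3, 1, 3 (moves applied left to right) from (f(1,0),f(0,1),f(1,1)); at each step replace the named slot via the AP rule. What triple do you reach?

start (4,5,8) = (f(1,0),f(0,1),f(1,1))
replace slot 3: 2·(4+5) − 8 = 10 → (4,5,10)
replace slot 1: 2·(5+10) − 4 = 26 → (26,5,10)
replace slot 3: 2·(26+5) − 10 = 52 → (26,5,52)

26,5,52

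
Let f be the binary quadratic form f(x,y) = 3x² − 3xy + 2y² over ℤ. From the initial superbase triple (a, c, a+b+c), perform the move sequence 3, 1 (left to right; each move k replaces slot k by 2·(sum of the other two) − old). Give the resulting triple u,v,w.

start (3,2,2) = (f(1,0),f(0,1),f(1,1))
replace slot 3: 2·(3+2) − 2 = 8 → (3,2,8)
replace slot 1: 2·(2+8) − 3 = 17 → (17,2,8)

17,2,8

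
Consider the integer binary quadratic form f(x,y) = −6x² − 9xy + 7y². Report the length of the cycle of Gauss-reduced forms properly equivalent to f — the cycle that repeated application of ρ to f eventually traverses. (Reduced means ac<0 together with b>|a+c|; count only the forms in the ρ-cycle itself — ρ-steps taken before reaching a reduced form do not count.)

D = 249, ⌊√D⌋ = 15
descent: ρ → (7,9,-6)  [lands on river]
river: ρ → (-6,15,1)
river: ρ → (1,15,-6)
river: ρ → (-6,9,7)
river: ρ → (7,5,-8)
river: ρ → (-8,11,4)
river: ρ → (4,13,-5)
river: ρ → (-5,7,10)
river: ρ → (10,13,-2)
river: ρ → (-2,15,3)
river: ρ → (3,15,-2)
river: ρ → (-2,13,10)
river: ρ → (10,7,-5)
river: ρ → (-5,13,4)
river: ρ → (4,11,-8)
river: ρ → (-8,5,7)
ρ-cycle length = 16 (tail of 1 descent step not counted)

16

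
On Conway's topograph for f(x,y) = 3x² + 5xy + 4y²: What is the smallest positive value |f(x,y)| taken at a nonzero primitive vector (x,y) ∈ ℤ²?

translate: b→-1 (≡5 mod 6), so (3,5,4)→(3,-1,2)
flip: (3,-1,2)→(2,1,3)
reduced (well bottom): (2,1,3) with a≤c, −a<b≤a
well minimum = a = 2

2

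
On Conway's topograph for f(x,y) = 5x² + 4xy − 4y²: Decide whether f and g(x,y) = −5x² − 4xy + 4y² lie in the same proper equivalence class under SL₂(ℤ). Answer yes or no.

D₁ = 96, D₂ = 96
river cycle of f (length 4): (-4, 4, 5), (5, 6, -3), (-3, 6, 5), (5, 4, -4)
river cycle of g (length 4): (4, 4, -5), (-5, 6, 3), (3, 6, -5), (-5, 4, 4)
cycles differ ⇒ inequivalent

no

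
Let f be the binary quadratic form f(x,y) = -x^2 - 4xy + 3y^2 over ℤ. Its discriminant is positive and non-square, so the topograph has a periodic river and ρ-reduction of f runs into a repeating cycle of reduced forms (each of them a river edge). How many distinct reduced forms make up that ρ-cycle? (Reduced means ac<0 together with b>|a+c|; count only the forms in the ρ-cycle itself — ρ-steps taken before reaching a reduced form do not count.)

D = 28, ⌊√D⌋ = 5
descent: ρ → (3,4,-1)  [lands on river]
river: ρ → (-1,4,3)
river: ρ → (3,2,-2)
river: ρ → (-2,2,3)
ρ-cycle length = 4 (tail of 1 descent step not counted)

4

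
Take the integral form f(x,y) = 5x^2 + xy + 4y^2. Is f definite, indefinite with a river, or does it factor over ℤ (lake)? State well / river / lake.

D = b²−4ac = 1² − 4·5·4 = -79
D < 0 ⇒ definite ⇒ every region one sign ⇒ single well

well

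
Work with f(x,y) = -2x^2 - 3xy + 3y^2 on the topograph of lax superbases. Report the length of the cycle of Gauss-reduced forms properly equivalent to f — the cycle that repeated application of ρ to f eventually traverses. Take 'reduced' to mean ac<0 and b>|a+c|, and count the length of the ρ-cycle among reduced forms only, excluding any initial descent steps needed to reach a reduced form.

D = 33, ⌊√D⌋ = 5
descent: ρ → (3,3,-2)  [lands on river]
river: ρ → (-2,5,1)
river: ρ → (1,5,-2)
river: ρ → (-2,3,3)
ρ-cycle length = 4 (tail of 1 descent step not counted)

4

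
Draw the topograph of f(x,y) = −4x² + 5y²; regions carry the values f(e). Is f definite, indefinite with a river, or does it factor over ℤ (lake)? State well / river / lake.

D = b²−4ac = 0² − 4·(-4)·5 = 80
D > 0 non-square ⇒ indefinite ⇒ periodic river

river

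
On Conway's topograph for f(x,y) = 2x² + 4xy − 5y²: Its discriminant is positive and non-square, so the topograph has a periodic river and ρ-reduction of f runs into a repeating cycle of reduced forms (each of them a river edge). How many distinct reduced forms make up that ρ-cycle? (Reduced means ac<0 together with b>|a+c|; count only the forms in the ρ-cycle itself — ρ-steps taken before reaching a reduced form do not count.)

D = 56, ⌊√D⌋ = 7
river: ρ → (-5,6,1)
river: ρ → (1,6,-5)
river: ρ → (-5,4,2)
river: ρ → (2,4,-5)
ρ-cycle length = 4 (tail of 0 descent steps not counted)

4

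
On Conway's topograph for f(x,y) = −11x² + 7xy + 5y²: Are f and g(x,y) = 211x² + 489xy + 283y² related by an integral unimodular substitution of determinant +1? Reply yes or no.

D₁ = 269, D₂ = 269
river cycle of f (length 10): (5, 13, -5), (-5, 7, 11), (11, 15, -1), (-1, 15, 11), (11, 7, -5), (-5, 13, 5), (5, 7, -11), (-11, 15, 1), (1, 15, -11), (-11, 7, 5)
river cycle of g (length 10): (5, 13, -5), (-5, 7, 11), (11, 15, -1), (-1, 15, 11), (11, 7, -5), (-5, 13, 5), (5, 7, -11), (-11, 15, 1), (1, 15, -11), (-11, 7, 5)
cycles coincide ⇒ equivalent

yes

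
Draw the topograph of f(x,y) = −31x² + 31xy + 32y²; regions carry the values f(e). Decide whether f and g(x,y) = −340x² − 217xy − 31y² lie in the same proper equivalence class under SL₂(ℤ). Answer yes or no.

D₁ = 4929, D₂ = 4929
river cycle of f (length 44): (32, 33, -30), (-30, 27, 35), (35, 43, -22), (-22, 45, 33), (33, 21, -34), (-34, 47, 20), (20, 33, -48), (-48, 63, 5), (5, 67, -22), (-22, 65, 8), … (34 more)
river cycle of g (length 44): (-31, 31, 32), (32, 33, -30), (-30, 27, 35), (35, 43, -22), (-22, 45, 33), (33, 21, -34), (-34, 47, 20), (20, 33, -48), (-48, 63, 5), (5, 67, -22), … (34 more)
cycles coincide ⇒ equivalent

yes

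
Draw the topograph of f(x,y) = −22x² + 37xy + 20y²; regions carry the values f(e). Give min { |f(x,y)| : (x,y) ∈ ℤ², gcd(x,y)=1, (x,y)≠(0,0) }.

river: ρ → (20,43,-16)
river: ρ → (-16,53,5)
river: ρ → (5,47,-46)
river: ρ → (-46,45,6)
river: ρ → (6,51,-22)
river: ρ → (-22,37,20)
closes: descent 0, river 6
min |a| on river = 5

5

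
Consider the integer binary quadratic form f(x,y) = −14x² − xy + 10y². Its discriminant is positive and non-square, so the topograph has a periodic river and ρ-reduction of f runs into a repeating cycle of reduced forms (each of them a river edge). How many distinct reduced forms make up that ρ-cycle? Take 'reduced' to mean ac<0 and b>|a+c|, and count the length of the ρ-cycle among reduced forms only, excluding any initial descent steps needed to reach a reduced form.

D = 561, ⌊√D⌋ = 23
descent: ρ → (10,21,-3)  [lands on river]
river: ρ → (-3,21,10)
river: ρ → (10,19,-5)
river: ρ → (-5,21,6)
river: ρ → (6,15,-14)
river: ρ → (-14,13,7)
river: ρ → (7,15,-12)
river: ρ → (-12,9,10)
river: ρ → (10,11,-11)
river: ρ → (-11,11,10)
river: ρ → (10,9,-12)
river: ρ → (-12,15,7)
river: ρ → (7,13,-14)
river: ρ → (-14,15,6)
river: ρ → (6,21,-5)
river: ρ → (-5,19,10)
ρ-cycle length = 16 (tail of 1 descent step not counted)

16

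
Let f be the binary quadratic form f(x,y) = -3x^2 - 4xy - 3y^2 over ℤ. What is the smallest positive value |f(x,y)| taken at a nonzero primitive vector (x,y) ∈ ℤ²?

translate: b→-2 (≡4 mod 6), so (3,4,3)→(3,-2,2)
flip: (3,-2,2)→(2,2,3)
reduced (well bottom): (2,2,3) with a≤c, −a<b≤a
well minimum |f| = |-2| = 2 (negative-definite)

2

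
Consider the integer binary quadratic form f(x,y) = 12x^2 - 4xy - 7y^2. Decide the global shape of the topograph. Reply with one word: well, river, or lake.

D = b²−4ac = (-4)² − 4·12·(-7) = 352
D > 0 non-square ⇒ indefinite ⇒ periodic river

river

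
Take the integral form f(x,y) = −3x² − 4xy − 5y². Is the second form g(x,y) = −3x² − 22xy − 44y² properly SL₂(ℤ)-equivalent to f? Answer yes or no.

D₁ = -44, D₂ = -44
f is negative-definite; reduce −f:
−f: translate: b→-2 (≡4 mod 6), so (3,4,5)→(3,-2,4)
−f: reduced (well bottom): (3,-2,4) with a≤c, −a<b≤a
flip sign back: reduced form of f is (-3,2,-4)
g is negative-definite; reduce −g:
−g: translate: b→-2 (≡22 mod 6), so (3,22,44)→(3,-2,4)
−g: reduced (well bottom): (3,-2,4) with a≤c, −a<b≤a
flip sign back: reduced form of g is (-3,2,-4)
reduced forms (-3, 2, -4) vs (-3, 2, -4) ⇒ equivalent

yes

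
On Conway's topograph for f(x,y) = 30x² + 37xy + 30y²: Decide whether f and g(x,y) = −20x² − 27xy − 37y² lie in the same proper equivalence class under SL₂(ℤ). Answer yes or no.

D₁ = -2231, D₂ = -2231
f: translate: b→-23 (≡37 mod 60), so (30,37,30)→(30,-23,23)
f: flip: (30,-23,23)→(23,23,30)
f: reduced (well bottom): (23,23,30) with a≤c, −a<b≤a
g is negative-definite; reduce −g:
−g: translate: b→-13 (≡27 mod 40), so (20,27,37)→(20,-13,30)
−g: reduced (well bottom): (20,-13,30) with a≤c, −a<b≤a
flip sign back: reduced form of g is (-20,13,-30)
reduced forms (23, 23, 30) vs (-20, 13, -30) ⇒ inequivalent

no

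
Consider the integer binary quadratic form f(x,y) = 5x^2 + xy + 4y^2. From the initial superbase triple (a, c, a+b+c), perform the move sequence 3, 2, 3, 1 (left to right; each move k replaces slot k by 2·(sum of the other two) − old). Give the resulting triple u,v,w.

start (5,4,10) = (f(1,0),f(0,1),f(1,1))
replace slot 3: 2·(5+4) − 10 = 8 → (5,4,8)
replace slot 2: 2·(5+8) − 4 = 22 → (5,22,8)
replace slot 3: 2·(5+22) − 8 = 46 → (5,22,46)
replace slot 1: 2·(22+46) − 5 = 131 → (131,22,46)

131,22,46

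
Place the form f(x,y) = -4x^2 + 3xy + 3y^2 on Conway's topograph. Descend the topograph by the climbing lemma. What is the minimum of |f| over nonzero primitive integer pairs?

river: ρ → (3,3,-4)
river: ρ → (-4,5,2)
river: ρ → (2,7,-1)
river: ρ → (-1,7,2)
river: ρ → (2,5,-4)
river: ρ → (-4,3,3)
closes: descent 0, river 6
min |a| on river = 1

1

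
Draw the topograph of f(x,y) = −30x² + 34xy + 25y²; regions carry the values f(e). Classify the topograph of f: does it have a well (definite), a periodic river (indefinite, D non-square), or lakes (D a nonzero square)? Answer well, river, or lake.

D = b²−4ac = 34² − 4·(-30)·25 = 4156
D > 0 non-square ⇒ indefinite ⇒ periodic river

river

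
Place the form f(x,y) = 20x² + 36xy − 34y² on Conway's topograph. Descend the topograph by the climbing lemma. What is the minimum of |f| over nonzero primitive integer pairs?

river: ρ → (-34,32,22)
river: ρ → (22,56,-10)
river: ρ → (-10,44,52)
river: ρ → (52,60,-2)
river: ρ → (-2,60,52)
river: ρ → (52,44,-10)
river: ρ → (-10,56,22)
river: ρ → (22,32,-34)
river: ρ → (-34,36,20)
river: ρ → (20,44,-26)
river: ρ → (-26,60,4)
river: ρ → (4,60,-26)
river: ρ → (-26,44,20)
river: ρ → (20,36,-34)
closes: descent 0, river 14
min |a| on river = 2

2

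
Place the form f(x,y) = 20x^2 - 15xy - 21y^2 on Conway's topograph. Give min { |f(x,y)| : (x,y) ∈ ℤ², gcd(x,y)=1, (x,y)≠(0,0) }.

descent: ρ → (-21,15,20)  [lands on river]
river: ρ → (20,25,-16)
river: ρ → (-16,39,6)
river: ρ → (6,33,-34)
river: ρ → (-34,35,5)
river: ρ → (5,35,-34)
river: ρ → (-34,33,6)
river: ρ → (6,39,-16)
river: ρ → (-16,25,20)
river: ρ → (20,15,-21)
river: ρ → (-21,27,14)
river: ρ → (14,29,-19)
river: ρ → (-19,9,24)
river: ρ → (24,39,-4)
river: ρ → (-4,41,14)
river: ρ → (14,43,-1)
river: ρ → (-1,43,14)
river: ρ → (14,41,-4)
river: ρ → (-4,39,24)
river: ρ → (24,9,-19)
river: ρ → (-19,29,14)
river: ρ → (14,27,-21)
closes: descent 1, river 22
min |a| on river = 1

1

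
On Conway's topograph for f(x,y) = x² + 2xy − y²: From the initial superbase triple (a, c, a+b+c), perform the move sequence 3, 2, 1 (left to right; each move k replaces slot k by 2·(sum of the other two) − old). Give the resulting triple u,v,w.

start (1,-1,2) = (f(1,0),f(0,1),f(1,1))
replace slot 3: 2·(1+(-1)) − 2 = -2 → (1,-1,-2)
replace slot 2: 2·(1+(-2)) − (-1) = -1 → (1,-1,-2)
replace slot 1: 2·((-1)+(-2)) − 1 = -7 → (-7,-1,-2)

-7,-1,-2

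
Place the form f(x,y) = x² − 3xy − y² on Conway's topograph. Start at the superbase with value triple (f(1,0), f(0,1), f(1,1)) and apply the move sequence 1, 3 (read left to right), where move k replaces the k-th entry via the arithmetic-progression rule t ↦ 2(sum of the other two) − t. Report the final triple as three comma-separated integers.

start (1,-1,-3) = (f(1,0),f(0,1),f(1,1))
replace slot 1: 2·((-1)+(-3)) − 1 = -9 → (-9,-1,-3)
replace slot 3: 2·((-9)+(-1)) − (-3) = -17 → (-9,-1,-17)

-9,-1,-17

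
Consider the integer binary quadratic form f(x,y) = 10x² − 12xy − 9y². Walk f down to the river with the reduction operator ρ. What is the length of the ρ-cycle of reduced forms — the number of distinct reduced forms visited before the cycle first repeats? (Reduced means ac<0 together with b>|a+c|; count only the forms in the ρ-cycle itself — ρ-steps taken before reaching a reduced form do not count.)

D = 504, ⌊√D⌋ = 22
descent: ρ → (-9,12,10)  [lands on river]
river: ρ → (10,8,-11)
river: ρ → (-11,14,7)
river: ρ → (7,14,-11)
river: ρ → (-11,8,10)
river: ρ → (10,12,-9)
river: ρ → (-9,6,13)
river: ρ → (13,20,-2)
river: ρ → (-2,20,13)
river: ρ → (13,6,-9)
ρ-cycle length = 10 (tail of 1 descent step not counted)

10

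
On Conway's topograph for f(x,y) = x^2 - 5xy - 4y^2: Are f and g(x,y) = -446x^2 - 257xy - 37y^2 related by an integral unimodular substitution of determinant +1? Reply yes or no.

D₁ = 41, D₂ = 41
river cycle of f (length 10): (-4, 5, 1), (1, 5, -4), (-4, 3, 2), (2, 5, -2), (-2, 3, 4), (4, 5, -1), (-1, 5, 4), (4, 3, -2), (-2, 5, 2), (2, 3, -4)
river cycle of g (length 10): (1, 5, -4), (-4, 3, 2), (2, 5, -2), (-2, 3, 4), (4, 5, -1), (-1, 5, 4), (4, 3, -2), (-2, 5, 2), (2, 3, -4), (-4, 5, 1)
cycles coincide ⇒ equivalent

yes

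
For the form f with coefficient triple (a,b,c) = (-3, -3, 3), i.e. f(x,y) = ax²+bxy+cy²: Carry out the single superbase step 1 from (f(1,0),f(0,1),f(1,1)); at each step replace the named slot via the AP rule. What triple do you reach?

start (-3,3,-3) = (f(1,0),f(0,1),f(1,1))
replace slot 1: 2·(3+(-3)) − (-3) = 3 → (3,3,-3)

3,3,-3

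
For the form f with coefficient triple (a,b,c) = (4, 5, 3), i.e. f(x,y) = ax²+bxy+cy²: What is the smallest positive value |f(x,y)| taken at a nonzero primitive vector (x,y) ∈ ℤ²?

translate: b→-3 (≡5 mod 8), so (4,5,3)→(4,-3,2)
flip: (4,-3,2)→(2,3,4)
translate: b→-1 (≡3 mod 4), so (2,3,4)→(2,-1,3)
reduced (well bottom): (2,-1,3) with a≤c, −a<b≤a
well minimum = a = 2

2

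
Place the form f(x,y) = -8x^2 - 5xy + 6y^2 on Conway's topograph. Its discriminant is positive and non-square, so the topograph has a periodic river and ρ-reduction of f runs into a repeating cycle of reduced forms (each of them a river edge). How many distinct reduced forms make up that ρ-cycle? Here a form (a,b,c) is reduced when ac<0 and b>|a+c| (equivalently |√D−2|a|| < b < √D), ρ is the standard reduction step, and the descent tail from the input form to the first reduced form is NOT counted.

D = 217, ⌊√D⌋ = 14
descent: ρ → (6,5,-8)  [lands on river]
river: ρ → (-8,11,3)
river: ρ → (3,13,-4)
river: ρ → (-4,11,6)
river: ρ → (6,13,-2)
river: ρ → (-2,11,12)
river: ρ → (12,13,-1)
river: ρ → (-1,13,12)
river: ρ → (12,11,-2)
river: ρ → (-2,13,6)
river: ρ → (6,11,-4)
river: ρ → (-4,13,3)
river: ρ → (3,11,-8)
river: ρ → (-8,5,6)
river: ρ → (6,7,-7)
river: ρ → (-7,7,6)
ρ-cycle length = 16 (tail of 1 descent step not counted)

16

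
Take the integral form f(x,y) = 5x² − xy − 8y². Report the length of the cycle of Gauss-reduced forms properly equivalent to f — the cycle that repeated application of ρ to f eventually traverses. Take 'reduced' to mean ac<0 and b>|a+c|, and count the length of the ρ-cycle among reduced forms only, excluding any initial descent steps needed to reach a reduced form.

D = 161, ⌊√D⌋ = 12
descent: ρ → (-8,1,5)
descent: ρ → (5,9,-4)  [lands on river]
river: ρ → (-4,7,7)
river: ρ → (7,7,-4)
river: ρ → (-4,9,5)
river: ρ → (5,11,-2)
river: ρ → (-2,9,10)
river: ρ → (10,11,-1)
river: ρ → (-1,11,10)
river: ρ → (10,9,-2)
river: ρ → (-2,11,5)
ρ-cycle length = 10 (tail of 2 descent steps not counted)

10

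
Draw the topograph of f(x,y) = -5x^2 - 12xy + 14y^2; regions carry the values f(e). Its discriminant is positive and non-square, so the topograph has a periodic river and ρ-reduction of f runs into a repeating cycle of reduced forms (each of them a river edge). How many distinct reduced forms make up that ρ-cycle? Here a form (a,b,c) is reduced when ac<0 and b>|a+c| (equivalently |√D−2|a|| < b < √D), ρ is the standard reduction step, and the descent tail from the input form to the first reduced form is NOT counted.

D = 424, ⌊√D⌋ = 20
descent: ρ → (14,12,-5)  [lands on river]
river: ρ → (-5,18,5)
river: ρ → (5,12,-14)
river: ρ → (-14,16,3)
river: ρ → (3,20,-2)
river: ρ → (-2,20,3)
river: ρ → (3,16,-14)
river: ρ → (-14,12,5)
river: ρ → (5,18,-5)
river: ρ → (-5,12,14)
river: ρ → (14,16,-3)
river: ρ → (-3,20,2)
river: ρ → (2,20,-3)
river: ρ → (-3,16,14)
ρ-cycle length = 14 (tail of 1 descent step not counted)

14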